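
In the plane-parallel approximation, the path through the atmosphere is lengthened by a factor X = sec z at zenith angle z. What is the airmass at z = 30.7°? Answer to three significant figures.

X = sec z = 1/cos 30.7° = 1/0.8599 = 1.1630.

1.16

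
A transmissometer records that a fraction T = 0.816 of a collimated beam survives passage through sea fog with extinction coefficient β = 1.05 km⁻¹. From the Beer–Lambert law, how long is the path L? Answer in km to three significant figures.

Beer–Lambert: T = exp(−βL) ⇒ L = −ln(T)/β = −ln(0.816)/1.05 = 0.2033/1.05 = 0.1937 km.

0.194 km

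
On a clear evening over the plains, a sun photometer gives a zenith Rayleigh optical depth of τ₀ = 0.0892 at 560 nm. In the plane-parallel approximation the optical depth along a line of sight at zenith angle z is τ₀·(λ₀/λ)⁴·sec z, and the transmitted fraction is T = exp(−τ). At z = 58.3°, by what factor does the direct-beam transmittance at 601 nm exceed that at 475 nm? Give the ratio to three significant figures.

Airmass: sec 58.3° = 1.9031.
τ(601 nm) = 0.0892 × (560/601)⁴ × 1.9031 = 0.0892 × 0.7538 × 1.9031 = 0.1280.
τ(475 nm) = 0.0892 × (560/475)⁴ × 1.9031 = 0.0892 × 1.9319 × 1.9031 = 0.3279.
T(601)/T(475) = exp(τ_B − τ_A) = exp(0.2000) = 1.2214.

1.22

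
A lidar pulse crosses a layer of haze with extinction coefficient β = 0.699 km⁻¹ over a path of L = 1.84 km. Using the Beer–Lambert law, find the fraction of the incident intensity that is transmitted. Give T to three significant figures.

τ = β·L = 0.699 × 1.84 = 1.2862.
T = exp(−1.2862) = 0.2763.

0.276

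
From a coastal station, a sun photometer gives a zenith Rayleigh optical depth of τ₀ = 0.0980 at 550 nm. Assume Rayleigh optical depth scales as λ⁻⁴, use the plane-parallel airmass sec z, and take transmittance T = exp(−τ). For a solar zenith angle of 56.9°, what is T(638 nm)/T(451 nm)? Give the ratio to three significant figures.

1.35

Airmass: sec 56.9° = 1.8312.
τ(638 nm) = 0.0980 × (550/638)⁴ × 1.8312 = 0.0980 × 0.5523 × 1.8312 = 0.0991.
τ(451 nm) = 0.0980 × (550/451)⁴ × 1.8312 = 0.0980 × 2.2118 × 1.8312 = 0.3969.
T(638)/T(451) = exp(τ_B − τ_A) = exp(0.2978) = 1.3469.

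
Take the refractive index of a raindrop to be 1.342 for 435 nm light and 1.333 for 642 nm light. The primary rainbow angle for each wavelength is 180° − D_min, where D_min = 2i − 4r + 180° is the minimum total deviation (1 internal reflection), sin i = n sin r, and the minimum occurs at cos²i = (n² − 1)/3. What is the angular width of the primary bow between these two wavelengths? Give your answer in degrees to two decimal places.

At 435 nm (n = 1.342): cos²i = 0.26699 → i = 58.888°, r = 39.641°, D_min = 139.213°, rainbow angle = 40.787°.
At 642 nm (n = 1.333): cos²i = 0.25896 → i = 59.410°, r = 40.225°, D_min = 137.922°, rainbow angle = 42.078°.
Angular width = |40.787° − 42.078°| = 1.291°.

1.29°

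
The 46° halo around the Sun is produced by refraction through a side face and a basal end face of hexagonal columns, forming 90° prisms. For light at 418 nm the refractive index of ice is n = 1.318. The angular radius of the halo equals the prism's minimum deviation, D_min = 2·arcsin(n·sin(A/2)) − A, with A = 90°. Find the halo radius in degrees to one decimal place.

n·sin(A/2) = 1.318 × sin 45° = 1.318 × 0.7071 = 0.9320.
D_min = 2·arcsin(0.9320) − 90° = 2 × 68.743° − 90° = 47.487°.

47.5°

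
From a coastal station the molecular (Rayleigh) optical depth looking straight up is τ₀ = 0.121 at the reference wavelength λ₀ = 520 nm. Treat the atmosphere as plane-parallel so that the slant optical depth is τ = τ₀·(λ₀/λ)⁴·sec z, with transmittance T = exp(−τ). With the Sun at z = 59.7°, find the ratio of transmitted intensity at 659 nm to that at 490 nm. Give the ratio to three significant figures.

Airmass: sec 59.7° = 1.9821.
τ(659 nm) = 0.121 × (520/659)⁴ × 1.9821 = 0.121 × 0.3877 × 1.9821 = 0.0930.
τ(490 nm) = 0.121 × (520/490)⁴ × 1.9821 = 0.121 × 1.2683 × 1.9821 = 0.3042.
T(659)/T(490) = exp(τ_B − τ_A) = exp(0.2112) = 1.2352.

1.24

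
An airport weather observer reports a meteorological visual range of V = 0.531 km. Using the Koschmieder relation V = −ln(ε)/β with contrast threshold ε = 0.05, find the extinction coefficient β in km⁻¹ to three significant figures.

β = −ln(0.05) / V = 2.996 / 0.531 = 5.6417 km⁻¹.

5.64 km⁻¹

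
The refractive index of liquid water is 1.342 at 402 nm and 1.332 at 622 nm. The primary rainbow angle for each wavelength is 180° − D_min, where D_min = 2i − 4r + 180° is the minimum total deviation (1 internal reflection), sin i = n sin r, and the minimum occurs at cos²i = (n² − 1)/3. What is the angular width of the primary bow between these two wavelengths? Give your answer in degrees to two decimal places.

At 402 nm (n = 1.342): cos²i = 0.26699 → i = 58.888°, r = 39.641°, D_min = 139.213°, rainbow angle = 40.787°.
At 622 nm (n = 1.332): cos²i = 0.25807 → i = 59.469°, r = 40.290°, D_min = 137.776°, rainbow angle = 42.224°.
Angular width = |40.787° − 42.224°| = 1.437°.

1.44°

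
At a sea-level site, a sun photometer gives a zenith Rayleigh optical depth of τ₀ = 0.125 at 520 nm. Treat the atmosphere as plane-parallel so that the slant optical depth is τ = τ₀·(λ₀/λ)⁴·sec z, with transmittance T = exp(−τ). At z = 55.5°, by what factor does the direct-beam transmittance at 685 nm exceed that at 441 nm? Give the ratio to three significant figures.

1.42

Airmass: sec 55.5° = 1.7655.
τ(685 nm) = 0.125 × (520/685)⁴ × 1.7655 = 0.125 × 0.3321 × 1.7655 = 0.0733.
τ(441 nm) = 0.125 × (520/441)⁴ × 1.7655 = 0.125 × 1.9331 × 1.7655 = 0.4266.
T(685)/T(441) = exp(τ_B − τ_A) = exp(0.3533) = 1.4238.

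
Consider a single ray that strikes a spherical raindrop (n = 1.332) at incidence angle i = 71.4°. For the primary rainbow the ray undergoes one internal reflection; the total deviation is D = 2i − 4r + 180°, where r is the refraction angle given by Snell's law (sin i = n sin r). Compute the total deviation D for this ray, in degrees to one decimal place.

sin r = sin 71.4° / 1.332 = 0.9478/1.332 = 0.7115; r = 45.36°.
D = 2·71.4° − 4·45.36° + 180° = 142.80° − 181.44° + 180° = 141.36°.

141.4°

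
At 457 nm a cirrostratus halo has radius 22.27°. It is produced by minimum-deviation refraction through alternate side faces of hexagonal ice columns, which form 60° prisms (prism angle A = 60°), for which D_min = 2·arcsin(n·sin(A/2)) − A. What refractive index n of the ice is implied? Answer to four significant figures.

1.316

Rearranging: n = sin((D_min + A)/2) / sin(A/2).
(D_min + A)/2 = (22.27° + 60°)/2 = 41.135°.
n = sin 41.135° / sin 30° = 0.6578 / 0.5000 = 1.3157.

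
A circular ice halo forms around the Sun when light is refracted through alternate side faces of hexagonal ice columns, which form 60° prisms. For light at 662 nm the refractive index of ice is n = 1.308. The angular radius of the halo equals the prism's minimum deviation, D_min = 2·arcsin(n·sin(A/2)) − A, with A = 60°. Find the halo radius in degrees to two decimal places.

21.69°

n·sin(A/2) = 1.308 × sin 30° = 1.308 × 0.5000 = 0.6540.
D_min = 2·arcsin(0.6540) − 60° = 2 × 40.844° − 60° = 21.688°.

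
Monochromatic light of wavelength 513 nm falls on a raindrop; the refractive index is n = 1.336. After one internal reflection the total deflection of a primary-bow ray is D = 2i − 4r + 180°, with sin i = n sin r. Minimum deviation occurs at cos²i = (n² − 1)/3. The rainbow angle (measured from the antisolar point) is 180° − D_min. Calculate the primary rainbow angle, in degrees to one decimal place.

cos²i = (1.78490 − 1)/3 = 0.26163; i = arccos(0.51150) = 59.236°.
sin r = sin 59.236°/1.336 = 0.64318; r = 40.029°.
D_min = 2·59.236° − 4·40.029° + 180° = 138.356°.
Rainbow angle = 180° − D_min = 41.644°.

41.6°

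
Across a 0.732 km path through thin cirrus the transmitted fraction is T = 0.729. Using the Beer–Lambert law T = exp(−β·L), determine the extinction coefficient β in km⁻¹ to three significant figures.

0.432 km⁻¹

Beer–Lambert: T = exp(−βL) ⇒ β = −ln(T)/L = −ln(0.729)/0.732 = 0.3161/0.732 = 0.4318 km⁻¹.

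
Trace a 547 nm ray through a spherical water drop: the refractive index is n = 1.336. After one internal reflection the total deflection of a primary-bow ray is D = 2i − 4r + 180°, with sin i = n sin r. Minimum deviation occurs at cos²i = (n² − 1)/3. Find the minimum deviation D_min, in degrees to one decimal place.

138.4°

cos²i = (1.78490 − 1)/3 = 0.26163; i = arccos(0.51150) = 59.236°.
sin r = sin 59.236°/1.336 = 0.64318; r = 40.029°.
D_min = 2·59.236° − 4·40.029° + 180° = 138.356°.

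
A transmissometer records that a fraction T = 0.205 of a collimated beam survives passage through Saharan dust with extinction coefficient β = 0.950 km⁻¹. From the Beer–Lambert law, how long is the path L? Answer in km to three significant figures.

1.67 km

Beer–Lambert: T = exp(−βL) ⇒ L = −ln(T)/β = −ln(0.205)/0.950 = 1.5847/0.950 = 1.668 km.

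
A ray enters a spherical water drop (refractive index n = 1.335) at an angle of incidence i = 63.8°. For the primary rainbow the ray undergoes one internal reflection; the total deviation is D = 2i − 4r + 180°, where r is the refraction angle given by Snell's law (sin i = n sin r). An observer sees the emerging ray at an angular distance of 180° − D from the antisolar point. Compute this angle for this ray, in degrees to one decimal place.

sin r = sin 63.8° / 1.335 = 0.8973/1.335 = 0.6721; r = 42.23°.
D = 2·63.8° − 4·42.23° + 180° = 127.60° − 168.92° + 180° = 138.68°.
Angle from antisolar point = 180° − D = 41.32°.

41.3°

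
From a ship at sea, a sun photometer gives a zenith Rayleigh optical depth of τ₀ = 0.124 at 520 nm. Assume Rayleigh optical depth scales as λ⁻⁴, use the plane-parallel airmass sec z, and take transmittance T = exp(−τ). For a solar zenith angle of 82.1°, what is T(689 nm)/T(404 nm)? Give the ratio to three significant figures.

8.88

Airmass: sec 82.1° = 7.2757.
τ(689 nm) = 0.124 × (520/689)⁴ × 7.2757 = 0.124 × 0.3244 × 7.2757 = 0.2927.
τ(404 nm) = 0.124 × (520/404)⁴ × 7.2757 = 0.124 × 2.7447 × 7.2757 = 2.4762.
T(689)/T(404) = exp(τ_B − τ_A) = exp(2.1835) = 8.8771.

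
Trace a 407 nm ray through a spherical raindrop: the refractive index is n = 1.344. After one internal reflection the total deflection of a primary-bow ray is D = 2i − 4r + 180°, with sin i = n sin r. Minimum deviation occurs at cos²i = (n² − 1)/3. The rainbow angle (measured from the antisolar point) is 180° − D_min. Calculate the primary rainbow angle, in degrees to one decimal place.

cos²i = (1.80634 − 1)/3 = 0.26878; i = arccos(0.51844) = 58.772°.
sin r = sin 58.772°/1.344 = 0.63625; r = 39.512°.
D_min = 2·58.772° − 4·39.512° + 180° = 139.495°.
Rainbow angle = 180° − D_min = 40.505°.

40.5°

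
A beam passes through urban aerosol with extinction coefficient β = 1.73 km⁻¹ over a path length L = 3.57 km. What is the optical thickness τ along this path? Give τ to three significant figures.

τ = β·L = 1.73 × 3.57 = 6.1761.

6.18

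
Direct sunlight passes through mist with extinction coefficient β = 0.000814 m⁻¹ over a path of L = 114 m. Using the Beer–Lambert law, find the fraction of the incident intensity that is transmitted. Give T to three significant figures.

0.911

τ = β·L = 0.000814 × 114 = 0.0928.
T = exp(−0.0928) = 0.9114.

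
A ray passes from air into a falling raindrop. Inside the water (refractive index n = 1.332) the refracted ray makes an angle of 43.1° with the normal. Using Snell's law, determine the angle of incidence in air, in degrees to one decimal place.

65.5°

Snell: sin θ_i = n · sin θ_r = 1.332 × sin 43.1° = 1.332 × 0.6833 = 0.9101.
θ_i = arcsin(0.9101) = 65.52°.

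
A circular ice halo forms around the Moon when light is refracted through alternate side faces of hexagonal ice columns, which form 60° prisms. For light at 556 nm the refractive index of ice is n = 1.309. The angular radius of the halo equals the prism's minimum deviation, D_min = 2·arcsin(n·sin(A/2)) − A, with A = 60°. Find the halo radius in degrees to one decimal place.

n·sin(A/2) = 1.309 × sin 30° = 1.309 × 0.5000 = 0.6545.
D_min = 2·arcsin(0.6545) − 60° = 2 × 40.882° − 60° = 21.763°.

21.8°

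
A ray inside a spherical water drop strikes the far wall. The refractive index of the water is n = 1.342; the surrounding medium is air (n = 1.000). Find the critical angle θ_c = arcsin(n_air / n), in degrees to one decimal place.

48.2°

sin θ_c = n_air / n = 1.000 / 1.342 = 0.7452.
θ_c = arcsin(0.7452) = 48.17°.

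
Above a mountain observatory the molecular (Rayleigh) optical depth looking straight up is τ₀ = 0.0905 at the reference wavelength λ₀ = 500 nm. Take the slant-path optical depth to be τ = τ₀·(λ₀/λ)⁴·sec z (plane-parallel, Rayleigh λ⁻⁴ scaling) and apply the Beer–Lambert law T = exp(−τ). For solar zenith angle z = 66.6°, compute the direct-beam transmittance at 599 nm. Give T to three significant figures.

sec 66.6° = 2.5180.
τ = 0.0905 × (500/599)⁴ × 2.5180 = 0.0905 × 0.4855 × 2.5180 = 0.1106.
T = exp(−0.1106) = 0.8953.

0.895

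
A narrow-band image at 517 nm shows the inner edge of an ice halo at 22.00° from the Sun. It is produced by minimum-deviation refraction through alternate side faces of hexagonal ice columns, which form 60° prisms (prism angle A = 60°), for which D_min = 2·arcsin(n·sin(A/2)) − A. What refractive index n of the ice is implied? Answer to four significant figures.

1.312

Rearranging: n = sin((D_min + A)/2) / sin(A/2).
(D_min + A)/2 = (22.00° + 60°)/2 = 41.000°.
n = sin 41.000° / sin 30° = 0.6561 / 0.5000 = 1.3121.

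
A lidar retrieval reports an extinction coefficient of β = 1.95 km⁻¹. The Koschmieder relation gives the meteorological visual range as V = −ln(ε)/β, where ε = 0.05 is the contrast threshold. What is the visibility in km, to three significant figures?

1.54 km

V = −ln(0.05) / 1.95 = 2.996 / 1.95 = 1.5363 km.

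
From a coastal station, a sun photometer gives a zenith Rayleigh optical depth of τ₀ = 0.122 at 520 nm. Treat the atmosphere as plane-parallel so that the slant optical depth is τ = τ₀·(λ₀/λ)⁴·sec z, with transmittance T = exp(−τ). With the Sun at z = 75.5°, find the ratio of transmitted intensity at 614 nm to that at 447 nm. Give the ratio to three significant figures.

Airmass: sec 75.5° = 3.9939.
τ(614 nm) = 0.122 × (520/614)⁴ × 3.9939 = 0.122 × 0.5144 × 3.9939 = 0.2507.
τ(447 nm) = 0.122 × (520/447)⁴ × 3.9939 = 0.122 × 1.8314 × 3.9939 = 0.8924.
T(614)/T(447) = exp(τ_B − τ_A) = exp(0.6417) = 1.8997.

1.90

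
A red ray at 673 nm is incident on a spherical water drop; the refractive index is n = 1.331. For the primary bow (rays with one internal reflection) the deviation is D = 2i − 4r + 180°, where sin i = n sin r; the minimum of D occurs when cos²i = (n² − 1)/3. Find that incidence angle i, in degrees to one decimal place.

59.5°

cos²i = (1.331² − 1)/3 = (1.77156 − 1)/3 = 0.25719.
cos i = 0.50714, so i = 59.527°.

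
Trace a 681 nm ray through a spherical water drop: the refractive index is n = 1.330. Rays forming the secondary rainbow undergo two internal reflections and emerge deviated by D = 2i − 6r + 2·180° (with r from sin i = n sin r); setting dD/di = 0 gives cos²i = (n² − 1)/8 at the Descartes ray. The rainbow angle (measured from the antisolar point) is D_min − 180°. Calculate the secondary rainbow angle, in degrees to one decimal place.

cos²i = (1.76890 − 1)/8 = 0.09611; i = arccos(0.31002) = 71.940°.
sin r = sin 71.940°/1.330 = 0.71483; r = 45.630°.
D_min = 2·71.940° − 6·45.630° + 360° = 230.101°.
Rainbow angle = D_min − 180° = 50.101°.

50.1°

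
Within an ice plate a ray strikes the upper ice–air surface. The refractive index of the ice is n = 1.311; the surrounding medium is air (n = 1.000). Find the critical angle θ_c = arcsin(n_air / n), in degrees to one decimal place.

49.7°

sin θ_c = n_air / n = 1.000 / 1.311 = 0.7628.
θ_c = arcsin(0.7628) = 49.71°.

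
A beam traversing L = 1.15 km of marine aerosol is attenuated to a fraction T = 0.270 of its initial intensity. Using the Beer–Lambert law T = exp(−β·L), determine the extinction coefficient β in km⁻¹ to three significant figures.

1.14 km⁻¹

Beer–Lambert: T = exp(−βL) ⇒ β = −ln(T)/L = −ln(0.270)/1.15 = 1.3093/1.15 = 1.139 km⁻¹.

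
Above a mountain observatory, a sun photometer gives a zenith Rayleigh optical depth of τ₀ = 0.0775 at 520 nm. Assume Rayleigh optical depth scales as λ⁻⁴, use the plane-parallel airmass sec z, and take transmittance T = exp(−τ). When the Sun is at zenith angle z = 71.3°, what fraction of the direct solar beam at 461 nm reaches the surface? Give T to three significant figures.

0.676

sec 71.3° = 3.1190.
τ = 0.0775 × (520/461)⁴ × 3.1190 = 0.0775 × 1.6189 × 3.1190 = 0.3913.
T = exp(−0.3913) = 0.6762.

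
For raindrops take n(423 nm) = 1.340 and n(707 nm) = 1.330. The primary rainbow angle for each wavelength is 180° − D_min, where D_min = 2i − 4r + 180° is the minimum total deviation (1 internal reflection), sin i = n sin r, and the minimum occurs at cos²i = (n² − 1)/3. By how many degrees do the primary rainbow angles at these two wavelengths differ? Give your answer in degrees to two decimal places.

At 423 nm (n = 1.340): cos²i = 0.26520 → i = 59.004°, r = 39.770°, D_min = 138.929°, rainbow angle = 41.071°.
At 707 nm (n = 1.330): cos²i = 0.25630 → i = 59.585°, r = 40.422°, D_min = 137.484°, rainbow angle = 42.516°.
Angular width = |41.071° − 42.516°| = 1.445°.

1.45°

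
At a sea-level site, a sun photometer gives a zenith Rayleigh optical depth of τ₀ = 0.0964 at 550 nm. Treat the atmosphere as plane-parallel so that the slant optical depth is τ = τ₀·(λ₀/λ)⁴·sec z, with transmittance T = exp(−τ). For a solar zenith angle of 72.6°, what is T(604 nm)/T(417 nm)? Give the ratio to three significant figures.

Airmass: sec 72.6° = 3.3440.
τ(604 nm) = 0.0964 × (550/604)⁴ × 3.3440 = 0.0964 × 0.6875 × 3.3440 = 0.2216.
τ(417 nm) = 0.0964 × (550/417)⁴ × 3.3440 = 0.0964 × 3.0263 × 3.3440 = 0.9756.
T(604)/T(417) = exp(τ_B − τ_A) = exp(0.7539) = 2.1253.

2.13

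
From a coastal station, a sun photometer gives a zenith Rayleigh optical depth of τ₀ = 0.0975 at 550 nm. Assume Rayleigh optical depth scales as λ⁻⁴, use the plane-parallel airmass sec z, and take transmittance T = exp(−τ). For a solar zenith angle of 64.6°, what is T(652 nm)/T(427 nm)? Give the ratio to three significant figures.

Airmass: sec 64.6° = 2.3314.
τ(652 nm) = 0.0975 × (550/652)⁴ × 2.3314 = 0.0975 × 0.5064 × 2.3314 = 0.1151.
τ(427 nm) = 0.0975 × (550/427)⁴ × 2.3314 = 0.0975 × 2.7526 × 2.3314 = 0.6257.
T(652)/T(427) = exp(τ_B − τ_A) = exp(0.5106) = 1.6663.

1.67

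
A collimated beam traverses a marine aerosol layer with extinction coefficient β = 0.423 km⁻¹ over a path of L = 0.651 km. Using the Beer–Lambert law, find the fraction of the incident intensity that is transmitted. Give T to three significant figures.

0.759

τ = β·L = 0.423 × 0.651 = 0.2754.
T = exp(−0.2754) = 0.7593.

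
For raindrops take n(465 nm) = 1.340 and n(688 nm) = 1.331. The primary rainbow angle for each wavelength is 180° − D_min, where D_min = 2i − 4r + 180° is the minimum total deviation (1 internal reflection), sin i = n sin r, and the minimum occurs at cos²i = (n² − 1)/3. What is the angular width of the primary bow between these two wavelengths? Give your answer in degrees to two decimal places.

1.30°

At 465 nm (n = 1.340): cos²i = 0.26520 → i = 59.004°, r = 39.770°, D_min = 138.929°, rainbow angle = 41.071°.
At 688 nm (n = 1.331): cos²i = 0.25719 → i = 59.527°, r = 40.356°, D_min = 137.630°, rainbow angle = 42.370°.
Angular width = |41.071° − 42.370°| = 1.299°.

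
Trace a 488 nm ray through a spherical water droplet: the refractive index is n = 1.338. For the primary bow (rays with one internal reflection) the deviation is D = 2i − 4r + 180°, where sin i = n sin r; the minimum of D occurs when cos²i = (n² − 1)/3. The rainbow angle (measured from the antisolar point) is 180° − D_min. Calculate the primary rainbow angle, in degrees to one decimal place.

cos²i = (1.79024 − 1)/3 = 0.26341; i = arccos(0.51324) = 59.120°.
sin r = sin 59.120°/1.338 = 0.64144; r = 39.899°.
D_min = 2·59.120° − 4·39.899° + 180° = 138.643°.
Rainbow angle = 180° − D_min = 41.357°.

41.4°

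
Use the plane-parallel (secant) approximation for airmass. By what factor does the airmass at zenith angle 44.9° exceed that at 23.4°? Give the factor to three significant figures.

X(44.9°)/X(23.4°) = sec 44.9° / sec 23.4° = cos 23.4° / cos 44.9° = 0.9178/0.7083 = 1.2956.

1.30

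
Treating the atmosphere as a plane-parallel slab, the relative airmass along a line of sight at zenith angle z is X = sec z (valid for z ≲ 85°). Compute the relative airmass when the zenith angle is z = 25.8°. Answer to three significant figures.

1.11

X = sec z = 1/cos 25.8° = 1/0.9003 = 1.1107.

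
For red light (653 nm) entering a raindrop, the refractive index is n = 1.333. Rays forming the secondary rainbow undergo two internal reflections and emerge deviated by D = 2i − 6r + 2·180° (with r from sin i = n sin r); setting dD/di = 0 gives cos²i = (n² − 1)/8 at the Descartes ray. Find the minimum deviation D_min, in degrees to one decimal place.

cos²i = (1.77689 − 1)/8 = 0.09711; i = arccos(0.31163) = 71.843°.
sin r = sin 71.843°/1.333 = 0.71283; r = 45.466°.
D_min = 2·71.843° − 6·45.466° + 360° = 230.891°.

230.9°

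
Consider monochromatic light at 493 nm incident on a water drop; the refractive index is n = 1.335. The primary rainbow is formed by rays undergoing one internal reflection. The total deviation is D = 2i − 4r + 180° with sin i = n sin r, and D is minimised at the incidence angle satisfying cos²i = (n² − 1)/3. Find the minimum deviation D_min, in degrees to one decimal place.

cos²i = (1.78222 − 1)/3 = 0.26074; i = arccos(0.51063) = 59.294°.
sin r = sin 59.294°/1.335 = 0.64405; r = 40.094°.
D_min = 2·59.294° − 4·40.094° + 180° = 138.212°.

138.2°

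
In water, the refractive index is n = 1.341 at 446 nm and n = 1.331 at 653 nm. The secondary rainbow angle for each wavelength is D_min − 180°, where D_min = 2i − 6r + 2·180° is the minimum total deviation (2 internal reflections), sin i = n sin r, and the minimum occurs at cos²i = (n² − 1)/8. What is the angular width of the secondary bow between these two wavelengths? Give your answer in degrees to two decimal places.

2.60°

At 446 nm (n = 1.341): cos²i = 0.09979 → i = 71.586°, r = 45.034°, D_min = 232.966°, rainbow angle = 52.966°.
At 653 nm (n = 1.331): cos²i = 0.09645 → i = 71.907°, r = 45.575°, D_min = 230.365°, rainbow angle = 50.365°.
Angular width = |52.966° − 50.365°| = 2.601°.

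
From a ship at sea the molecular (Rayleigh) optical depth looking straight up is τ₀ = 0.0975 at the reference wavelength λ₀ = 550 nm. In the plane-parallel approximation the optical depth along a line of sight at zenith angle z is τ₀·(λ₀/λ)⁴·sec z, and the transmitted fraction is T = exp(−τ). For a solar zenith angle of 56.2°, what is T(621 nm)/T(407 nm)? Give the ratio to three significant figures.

Airmass: sec 56.2° = 1.7976.
τ(621 nm) = 0.0975 × (550/621)⁴ × 1.7976 = 0.0975 × 0.6153 × 1.7976 = 0.1078.
τ(407 nm) = 0.0975 × (550/407)⁴ × 1.7976 = 0.0975 × 3.3348 × 1.7976 = 0.5845.
T(621)/T(407) = exp(τ_B − τ_A) = exp(0.4766) = 1.6107.

1.61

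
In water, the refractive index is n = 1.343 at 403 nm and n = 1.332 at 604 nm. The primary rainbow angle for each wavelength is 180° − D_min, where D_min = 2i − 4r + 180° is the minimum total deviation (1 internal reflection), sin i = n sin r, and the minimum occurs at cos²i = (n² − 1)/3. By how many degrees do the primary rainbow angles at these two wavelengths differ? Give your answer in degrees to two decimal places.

At 403 nm (n = 1.343): cos²i = 0.26788 → i = 58.830°, r = 39.577°, D_min = 139.354°, rainbow angle = 40.646°.
At 604 nm (n = 1.332): cos²i = 0.25807 → i = 59.469°, r = 40.290°, D_min = 137.776°, rainbow angle = 42.224°.
Angular width = |40.646° − 42.224°| = 1.578°.

1.58°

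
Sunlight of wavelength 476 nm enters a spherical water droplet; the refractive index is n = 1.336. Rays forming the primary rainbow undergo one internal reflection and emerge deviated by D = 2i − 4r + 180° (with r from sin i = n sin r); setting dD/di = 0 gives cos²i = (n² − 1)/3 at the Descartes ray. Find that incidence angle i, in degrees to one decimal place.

59.2°

cos²i = (1.336² − 1)/3 = (1.78490 − 1)/3 = 0.26163.
cos i = 0.51150, so i = 59.236°.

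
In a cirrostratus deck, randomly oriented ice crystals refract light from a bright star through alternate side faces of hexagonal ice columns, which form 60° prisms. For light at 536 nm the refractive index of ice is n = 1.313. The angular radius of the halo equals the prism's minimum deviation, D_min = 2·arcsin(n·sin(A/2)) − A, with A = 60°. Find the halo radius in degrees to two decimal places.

n·sin(A/2) = 1.313 × sin 30° = 1.313 × 0.5000 = 0.6565.
D_min = 2·arcsin(0.6565) − 60° = 2 × 41.033° − 60° = 22.067°.

22.07°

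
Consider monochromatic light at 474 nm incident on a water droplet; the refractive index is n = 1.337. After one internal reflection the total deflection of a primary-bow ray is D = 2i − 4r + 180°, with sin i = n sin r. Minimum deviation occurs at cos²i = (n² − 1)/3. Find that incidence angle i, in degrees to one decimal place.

cos²i = (1.337² − 1)/3 = (1.78757 − 1)/3 = 0.26252.
cos i = 0.51237, so i = 59.178°.

59.2°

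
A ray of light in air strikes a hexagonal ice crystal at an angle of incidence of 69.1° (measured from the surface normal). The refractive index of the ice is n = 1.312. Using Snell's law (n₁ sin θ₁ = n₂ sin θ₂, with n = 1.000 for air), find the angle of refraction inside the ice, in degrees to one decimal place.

Snell: sin θ_r = sin θ_i / n = sin 69.1° / 1.312 = 0.9342 / 1.312 = 0.7120.
θ_r = arcsin(0.7120) = 45.40°.

45.4°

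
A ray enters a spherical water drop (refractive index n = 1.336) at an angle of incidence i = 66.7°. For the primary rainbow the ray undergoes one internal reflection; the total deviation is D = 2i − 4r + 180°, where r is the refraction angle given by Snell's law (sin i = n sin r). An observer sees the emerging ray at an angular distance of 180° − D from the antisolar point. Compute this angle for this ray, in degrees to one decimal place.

40.3°

sin r = sin 66.7° / 1.336 = 0.9184/1.336 = 0.6875; r = 43.43°.
D = 2·66.7° − 4·43.43° + 180° = 133.40° − 173.72° + 180° = 139.68°.
Angle from antisolar point = 180° − D = 40.32°.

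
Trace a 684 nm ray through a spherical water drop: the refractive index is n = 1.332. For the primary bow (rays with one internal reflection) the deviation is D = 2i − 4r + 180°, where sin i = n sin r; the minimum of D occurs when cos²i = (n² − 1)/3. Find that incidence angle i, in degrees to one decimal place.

59.5°

cos²i = (1.332² − 1)/3 = (1.77422 − 1)/3 = 0.25807.
cos i = 0.50801, so i = 59.469°.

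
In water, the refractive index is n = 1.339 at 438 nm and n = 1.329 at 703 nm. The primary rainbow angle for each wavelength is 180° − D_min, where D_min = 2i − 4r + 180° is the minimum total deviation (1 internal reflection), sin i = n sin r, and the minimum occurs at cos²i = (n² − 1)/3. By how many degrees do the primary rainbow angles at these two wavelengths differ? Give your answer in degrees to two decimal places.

At 438 nm (n = 1.339): cos²i = 0.26431 → i = 59.062°, r = 39.834°, D_min = 138.786°, rainbow angle = 41.214°.
At 703 nm (n = 1.329): cos²i = 0.25541 → i = 59.643°, r = 40.487°, D_min = 137.337°, rainbow angle = 42.663°.
Angular width = |41.214° − 42.663°| = 1.450°.

1.45°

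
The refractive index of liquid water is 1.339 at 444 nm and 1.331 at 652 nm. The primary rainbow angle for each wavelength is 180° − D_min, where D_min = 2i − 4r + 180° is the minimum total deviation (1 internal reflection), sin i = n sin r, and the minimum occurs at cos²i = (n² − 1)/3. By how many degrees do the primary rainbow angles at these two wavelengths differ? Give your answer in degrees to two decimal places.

At 444 nm (n = 1.339): cos²i = 0.26431 → i = 59.062°, r = 39.834°, D_min = 138.786°, rainbow angle = 41.214°.
At 652 nm (n = 1.331): cos²i = 0.25719 → i = 59.527°, r = 40.356°, D_min = 137.630°, rainbow angle = 42.370°.
Angular width = |41.214° − 42.370°| = 1.156°.

1.16°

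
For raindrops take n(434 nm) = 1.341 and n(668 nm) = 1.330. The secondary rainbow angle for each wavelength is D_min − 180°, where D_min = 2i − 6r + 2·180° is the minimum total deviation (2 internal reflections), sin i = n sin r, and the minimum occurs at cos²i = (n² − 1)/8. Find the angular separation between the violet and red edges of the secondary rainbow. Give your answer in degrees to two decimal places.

At 434 nm (n = 1.341): cos²i = 0.09979 → i = 71.586°, r = 45.034°, D_min = 232.966°, rainbow angle = 52.966°.
At 668 nm (n = 1.330): cos²i = 0.09611 → i = 71.940°, r = 45.630°, D_min = 230.101°, rainbow angle = 50.101°.
Angular width = |52.966° − 50.101°| = 2.865°.

2.86°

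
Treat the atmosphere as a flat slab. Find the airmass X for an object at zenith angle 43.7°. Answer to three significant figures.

X = sec z = 1/cos 43.7° = 1/0.7230 = 1.3832.

1.38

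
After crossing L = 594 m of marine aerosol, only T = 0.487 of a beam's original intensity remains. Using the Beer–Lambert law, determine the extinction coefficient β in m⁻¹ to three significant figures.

Beer–Lambert: T = exp(−βL) ⇒ β = −ln(T)/L = −ln(0.487)/594 = 0.7195/594 = 0.001211 m⁻¹.

0.00121 m⁻¹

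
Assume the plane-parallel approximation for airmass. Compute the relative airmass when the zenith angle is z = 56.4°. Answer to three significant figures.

1.81

X = sec z = 1/cos 56.4° = 1/0.5534 = 1.8070.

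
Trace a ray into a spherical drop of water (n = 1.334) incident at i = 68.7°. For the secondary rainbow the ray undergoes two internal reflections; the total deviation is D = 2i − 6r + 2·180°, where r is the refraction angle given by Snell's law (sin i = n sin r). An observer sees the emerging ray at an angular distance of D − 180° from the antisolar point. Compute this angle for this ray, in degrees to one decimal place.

sin r = sin 68.7° / 1.334 = 0.9317/1.334 = 0.6984; r = 44.30°.
D = 2·68.7° − 6·44.30° + 2·180° = 137.40° − 265.80° + 360° = 231.60°.
Angle from antisolar point = D − 180° = 51.60°.

51.6°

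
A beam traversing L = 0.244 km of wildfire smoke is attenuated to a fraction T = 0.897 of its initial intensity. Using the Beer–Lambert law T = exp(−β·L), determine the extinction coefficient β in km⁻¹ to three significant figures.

Beer–Lambert: T = exp(−βL) ⇒ β = −ln(T)/L = −ln(0.897)/0.244 = 0.1087/0.244 = 0.4455 km⁻¹.

0.445 km⁻¹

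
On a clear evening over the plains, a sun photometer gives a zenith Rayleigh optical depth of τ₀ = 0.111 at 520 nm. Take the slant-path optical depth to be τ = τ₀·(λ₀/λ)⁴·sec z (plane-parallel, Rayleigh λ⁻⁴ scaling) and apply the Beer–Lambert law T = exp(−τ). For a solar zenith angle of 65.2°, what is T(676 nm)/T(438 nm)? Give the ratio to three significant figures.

Airmass: sec 65.2° = 2.3841.
τ(676 nm) = 0.111 × (520/676)⁴ × 2.3841 = 0.111 × 0.3501 × 2.3841 = 0.0927.
τ(438 nm) = 0.111 × (520/438)⁴ × 2.3841 = 0.111 × 1.9866 × 2.3841 = 0.5257.
T(676)/T(438) = exp(τ_B − τ_A) = exp(0.4331) = 1.5420.

1.54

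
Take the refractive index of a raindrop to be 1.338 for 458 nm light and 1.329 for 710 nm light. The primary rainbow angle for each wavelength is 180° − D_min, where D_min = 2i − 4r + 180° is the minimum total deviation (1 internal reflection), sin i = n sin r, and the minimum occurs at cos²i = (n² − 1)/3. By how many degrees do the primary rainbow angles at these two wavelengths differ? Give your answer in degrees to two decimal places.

At 458 nm (n = 1.338): cos²i = 0.26341 → i = 59.120°, r = 39.899°, D_min = 138.643°, rainbow angle = 41.357°.
At 710 nm (n = 1.329): cos²i = 0.25541 → i = 59.643°, r = 40.487°, D_min = 137.337°, rainbow angle = 42.663°.
Angular width = |41.357° − 42.663°| = 1.307°.

1.31°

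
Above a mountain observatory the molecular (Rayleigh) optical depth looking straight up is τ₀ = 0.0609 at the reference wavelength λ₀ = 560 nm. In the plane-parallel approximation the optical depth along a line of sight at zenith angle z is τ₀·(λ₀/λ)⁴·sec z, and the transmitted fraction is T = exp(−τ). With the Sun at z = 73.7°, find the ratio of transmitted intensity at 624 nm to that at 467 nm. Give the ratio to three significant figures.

Airmass: sec 73.7° = 3.5629.
τ(624 nm) = 0.0609 × (560/624)⁴ × 3.5629 = 0.0609 × 0.6487 × 3.5629 = 0.1407.
τ(467 nm) = 0.0609 × (560/467)⁴ × 3.5629 = 0.0609 × 2.0677 × 3.5629 = 0.4487.
T(624)/T(467) = exp(τ_B − τ_A) = exp(0.3079) = 1.3606.

1.36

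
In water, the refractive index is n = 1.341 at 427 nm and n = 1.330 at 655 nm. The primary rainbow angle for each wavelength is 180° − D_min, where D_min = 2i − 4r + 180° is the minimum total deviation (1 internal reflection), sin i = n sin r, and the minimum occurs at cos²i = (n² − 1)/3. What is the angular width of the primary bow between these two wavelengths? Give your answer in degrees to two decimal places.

1.59°

At 427 nm (n = 1.341): cos²i = 0.26609 → i = 58.946°, r = 39.705°, D_min = 139.071°, rainbow angle = 40.929°.
At 655 nm (n = 1.330): cos²i = 0.25630 → i = 59.585°, r = 40.422°, D_min = 137.484°, rainbow angle = 42.516°.
Angular width = |40.929° − 42.516°| = 1.588°.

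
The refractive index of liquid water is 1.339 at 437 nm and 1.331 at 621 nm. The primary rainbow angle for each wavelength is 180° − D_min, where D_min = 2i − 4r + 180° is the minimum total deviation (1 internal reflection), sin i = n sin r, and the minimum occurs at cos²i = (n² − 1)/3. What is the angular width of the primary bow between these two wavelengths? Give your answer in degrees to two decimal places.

1.16°

At 437 nm (n = 1.339): cos²i = 0.26431 → i = 59.062°, r = 39.834°, D_min = 138.786°, rainbow angle = 41.214°.
At 621 nm (n = 1.331): cos²i = 0.25719 → i = 59.527°, r = 40.356°, D_min = 137.630°, rainbow angle = 42.370°.
Angular width = |41.214° − 42.370°| = 1.156°.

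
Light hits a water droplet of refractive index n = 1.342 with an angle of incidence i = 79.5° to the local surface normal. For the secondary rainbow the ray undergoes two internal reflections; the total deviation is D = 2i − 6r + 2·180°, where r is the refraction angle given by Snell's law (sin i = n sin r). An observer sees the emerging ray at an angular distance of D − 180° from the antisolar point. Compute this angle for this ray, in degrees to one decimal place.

sin r = sin 79.5° / 1.342 = 0.9833/1.342 = 0.7327; r = 47.11°.
D = 2·79.5° − 6·47.11° + 2·180° = 159.00° − 282.67° + 360° = 236.33°.
Angle from antisolar point = D − 180° = 56.33°.

56.3°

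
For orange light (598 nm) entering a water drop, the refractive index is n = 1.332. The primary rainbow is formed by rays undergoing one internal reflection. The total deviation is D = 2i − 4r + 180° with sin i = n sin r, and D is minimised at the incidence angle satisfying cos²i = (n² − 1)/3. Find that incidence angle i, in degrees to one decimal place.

cos²i = (1.332² − 1)/3 = (1.77422 − 1)/3 = 0.25807.
cos i = 0.50801, so i = 59.469°.

59.5°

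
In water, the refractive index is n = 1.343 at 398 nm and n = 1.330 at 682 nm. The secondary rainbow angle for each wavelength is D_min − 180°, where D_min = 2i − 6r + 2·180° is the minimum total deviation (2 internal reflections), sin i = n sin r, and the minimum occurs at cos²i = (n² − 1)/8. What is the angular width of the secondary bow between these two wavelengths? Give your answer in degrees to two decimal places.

3.38°

At 398 nm (n = 1.343): cos²i = 0.10046 → i = 71.522°, r = 44.928°, D_min = 233.478°, rainbow angle = 53.478°.
At 682 nm (n = 1.330): cos²i = 0.09611 → i = 71.940°, r = 45.630°, D_min = 230.101°, rainbow angle = 50.101°.
Angular width = |53.478° − 50.101°| = 3.377°.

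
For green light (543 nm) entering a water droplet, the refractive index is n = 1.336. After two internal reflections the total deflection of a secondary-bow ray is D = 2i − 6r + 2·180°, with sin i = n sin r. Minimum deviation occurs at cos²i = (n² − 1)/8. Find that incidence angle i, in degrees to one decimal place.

cos²i = (1.336² − 1)/8 = (1.78490 − 1)/8 = 0.09811.
cos i = 0.31323, so i = 71.746°.

71.7°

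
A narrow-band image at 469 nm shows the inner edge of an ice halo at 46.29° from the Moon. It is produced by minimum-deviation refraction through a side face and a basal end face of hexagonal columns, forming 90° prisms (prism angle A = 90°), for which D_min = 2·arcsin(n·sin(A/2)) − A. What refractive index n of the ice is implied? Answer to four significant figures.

Rearranging: n = sin((D_min + A)/2) / sin(A/2).
(D_min + A)/2 = (46.29° + 90°)/2 = 68.145°.
n = sin 68.145° / sin 45° = 0.9281 / 0.7071 = 1.3126.

1.313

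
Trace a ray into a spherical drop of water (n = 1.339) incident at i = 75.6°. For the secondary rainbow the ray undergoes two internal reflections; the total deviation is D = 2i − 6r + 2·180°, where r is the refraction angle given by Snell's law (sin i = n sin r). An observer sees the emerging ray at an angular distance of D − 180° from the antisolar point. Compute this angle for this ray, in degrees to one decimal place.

sin r = sin 75.6° / 1.339 = 0.9686/1.339 = 0.7234; r = 46.33°.
D = 2·75.6° − 6·46.33° + 2·180° = 151.20° − 278.00° + 360° = 233.20°.
Angle from antisolar point = D − 180° = 53.20°.

53.2°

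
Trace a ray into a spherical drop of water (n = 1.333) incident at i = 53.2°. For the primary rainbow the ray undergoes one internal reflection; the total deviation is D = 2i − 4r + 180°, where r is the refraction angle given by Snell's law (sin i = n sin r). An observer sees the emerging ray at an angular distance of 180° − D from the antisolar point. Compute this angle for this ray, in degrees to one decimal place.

sin r = sin 53.2° / 1.333 = 0.8007/1.333 = 0.6007; r = 36.92°.
D = 2·53.2° − 4·36.92° + 180° = 106.40° − 147.68° + 180° = 138.72°.
Angle from antisolar point = 180° − D = 41.28°.

41.3°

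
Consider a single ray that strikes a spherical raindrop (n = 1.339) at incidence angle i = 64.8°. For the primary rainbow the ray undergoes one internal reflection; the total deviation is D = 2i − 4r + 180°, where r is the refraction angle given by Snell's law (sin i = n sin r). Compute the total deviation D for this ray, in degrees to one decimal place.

sin r = sin 64.8° / 1.339 = 0.9048/1.339 = 0.6757; r = 42.51°.
D = 2·64.8° − 4·42.51° + 180° = 129.60° − 170.05° + 180° = 139.55°.

139.6°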